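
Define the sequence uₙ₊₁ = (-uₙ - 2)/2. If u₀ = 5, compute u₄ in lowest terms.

u₁ = (-5 - 2)/2 = -7/2.
u₂ = (-(-7/2) - 2)/2 = 3/4.
u₃ = (-(3/4) - 2)/2 = -11/8.
u₄ = (-(-11/8) - 2)/2 = -5/16.

-5/16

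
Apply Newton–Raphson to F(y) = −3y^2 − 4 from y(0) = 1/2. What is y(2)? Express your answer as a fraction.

F'(y) = −6y.
F(1/2) = −19/4, F'(1/2) = −3, so y(1) = (1/2) − (−19/4)/(−3) = −13/12.
F(−13/12) = −361/48, F'(−13/12) = 13/2, so y(2) = (−13/12) − (−361/48)/(13/2) = 23/312.

23/312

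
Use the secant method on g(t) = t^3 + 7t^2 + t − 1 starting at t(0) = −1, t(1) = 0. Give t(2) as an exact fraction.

−1/5

g(−1) = 4, g(0) = −1. t(2) = 0 − (−1)·(0 − (−1))/((−1) − 4) = −1/5.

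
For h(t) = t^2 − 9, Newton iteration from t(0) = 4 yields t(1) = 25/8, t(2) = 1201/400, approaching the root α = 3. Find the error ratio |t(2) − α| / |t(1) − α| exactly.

t(1) − α = 25/8 − 3 = 1/8, so |t(1) − α| = 1/8.
t(2) − α = 1201/400 − 3 = 1/400, so |t(2) − α| = 1/400.
Ratio = (1/400) / (1/8) = 1/50.

1/50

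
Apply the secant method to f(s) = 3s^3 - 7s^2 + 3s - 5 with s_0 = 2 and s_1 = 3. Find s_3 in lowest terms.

18178/8351

f(2) = -3, f(3) = 22. s_2 = 3 - 22·(3 - 2)/(22 - (-3)) = 53/25.
f(3) = 22, f(53/25) = -23694/15625. s_3 = (53/25) - (-23694/15625)·((53/25) - 3)/((-23694/15625) - 22) = 18178/8351.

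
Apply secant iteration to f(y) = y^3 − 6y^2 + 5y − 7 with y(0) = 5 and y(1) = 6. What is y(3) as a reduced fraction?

154194/29149

f(5) = −7, f(6) = 23. y(2) = 6 − 23·(6 − 5)/(23 − (−7)) = 157/30.
f(6) = 23, f(157/30) = −49427/27000. y(3) = (157/30) − (−49427/27000)·((157/30) − 6)/((−49427/27000) − 23) = 154194/29149.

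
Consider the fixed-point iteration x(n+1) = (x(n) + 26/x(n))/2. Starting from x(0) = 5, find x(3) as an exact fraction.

54100801/10610040

x(1) = (5 + 26/5)/2 = 51/10.
x(2) = (51/10 + 26/(51/10))/2 = 5201/1020.
x(3) = (5201/1020 + 26/(5201/1020))/2 = 54100801/10610040.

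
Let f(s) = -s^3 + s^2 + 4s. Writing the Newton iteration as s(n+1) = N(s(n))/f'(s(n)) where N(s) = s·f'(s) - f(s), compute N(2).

-12

f'(s) = -3s^2 + 2s + 4.
N(s) = s·f'(s) - f(s) = s·(-3s^2 + 2s + 4) - (-s^3 + s^2 + 4s) = -2s^3 + s^2.
N(2) = -12.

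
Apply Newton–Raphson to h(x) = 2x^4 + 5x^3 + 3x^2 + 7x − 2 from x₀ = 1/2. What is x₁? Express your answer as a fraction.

h'(x) = 8x^3 + 15x^2 + 6x + 7.
h(1/2) = 3, h'(1/2) = 59/4, so x₁ = (1/2) − 3/(59/4) = 35/118.

35/118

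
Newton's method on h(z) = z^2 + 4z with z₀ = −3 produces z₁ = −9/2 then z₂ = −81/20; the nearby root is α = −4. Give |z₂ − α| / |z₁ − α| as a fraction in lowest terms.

1/10

z₁ − α = −9/2 − (−4) = −9/2 + 4 = −1/2, so |z₁ − α| = 1/2.
z₂ − α = −81/20 − (−4) = −81/20 + 4 = −1/20, so |z₂ − α| = 1/20.
Ratio = (1/20) / (1/2) = 1/10.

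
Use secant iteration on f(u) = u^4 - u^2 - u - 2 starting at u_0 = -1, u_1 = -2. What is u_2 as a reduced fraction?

-14/13

f(-1) = -1, f(-2) = 12. u_2 = (-2) - 12·((-2) - (-1))/(12 - (-1)) = -14/13.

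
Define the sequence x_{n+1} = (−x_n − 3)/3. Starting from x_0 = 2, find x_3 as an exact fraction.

x_1 = (−2 − 3)/3 = −5/3.
x_2 = (−(−5/3) − 3)/3 = −4/9.
x_3 = (−(−4/9) − 3)/3 = −23/27.

−23/27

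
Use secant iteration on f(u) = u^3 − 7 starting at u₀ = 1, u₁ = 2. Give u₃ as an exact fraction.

f(1) = −6, f(2) = 1. u₂ = 2 − 1·(2 − 1)/(1 − (−6)) = 13/7.
f(2) = 1, f(13/7) = −204/343. u₃ = (13/7) − (−204/343)·((13/7) − 2)/((−204/343) − 1) = 1045/547.

1045/547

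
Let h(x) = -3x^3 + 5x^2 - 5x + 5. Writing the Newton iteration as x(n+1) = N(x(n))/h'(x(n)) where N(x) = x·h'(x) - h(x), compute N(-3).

202

h'(x) = -9x^2 + 10x - 5.
N(x) = x·h'(x) - h(x) = x·(-9x^2 + 10x - 5) - (-3x^3 + 5x^2 - 5x + 5) = -6x^3 + 5x^2 - 5.
N(-3) = 202.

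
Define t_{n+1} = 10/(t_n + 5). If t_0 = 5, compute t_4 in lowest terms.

20/13

t_1 = 10/(5 + 5) = 1.
t_2 = 10/(1 + 5) = 5/3.
t_3 = 10/(5/3 + 5) = 3/2.
t_4 = 10/(3/2 + 5) = 20/13.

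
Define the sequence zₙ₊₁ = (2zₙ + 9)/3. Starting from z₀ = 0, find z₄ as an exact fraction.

z₁ = (2·0 + 9)/3 = 3.
z₂ = (2·3 + 9)/3 = 5.
z₃ = (2·5 + 9)/3 = 19/3.
z₄ = (2·(19/3) + 9)/3 = 65/9.

65/9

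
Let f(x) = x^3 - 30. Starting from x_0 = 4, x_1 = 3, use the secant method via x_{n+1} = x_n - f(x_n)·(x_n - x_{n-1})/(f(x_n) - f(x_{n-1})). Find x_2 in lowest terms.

114/37

f(4) = 34, f(3) = -3. x_2 = 3 - (-3)·(3 - 4)/((-3) - 34) = 114/37.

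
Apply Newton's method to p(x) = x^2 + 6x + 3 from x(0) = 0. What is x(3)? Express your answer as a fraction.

p'(x) = 2x + 6.
p(0) = 3, p'(0) = 6, so x(1) = 0 − 3/6 = −1/2.
p(−1/2) = 1/4, p'(−1/2) = 5, so x(2) = (−1/2) − (1/4)/5 = −11/20.
p(−11/20) = 1/400, p'(−11/20) = 49/10, so x(3) = (−11/20) − (1/400)/(49/10) = −1079/1960.

−1079/1960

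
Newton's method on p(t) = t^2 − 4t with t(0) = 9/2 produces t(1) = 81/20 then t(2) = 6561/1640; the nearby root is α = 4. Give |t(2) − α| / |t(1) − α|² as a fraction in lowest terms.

t(1) − α = 81/20 − 4 = 1/20, so |t(1) − α| = 1/20.
t(2) − α = 6561/1640 − 4 = 1/1640, so |t(2) − α| = 1/1640.
|t(1) − α|² = 1/400.
Ratio = (1/1640) / (1/400) = 10/41.

10/41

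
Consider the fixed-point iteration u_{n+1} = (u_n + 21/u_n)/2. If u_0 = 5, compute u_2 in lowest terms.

527/115

u_1 = (5 + 21/5)/2 = 23/5.
u_2 = (23/5 + 21/(23/5))/2 = 527/115.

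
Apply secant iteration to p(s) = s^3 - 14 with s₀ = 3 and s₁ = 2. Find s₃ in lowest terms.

p(3) = 13, p(2) = -6. s₂ = 2 - (-6)·(2 - 3)/((-6) - 13) = 44/19.
p(2) = -6, p(44/19) = -10842/6859. s₃ = (44/19) - (-10842/6859)·((44/19) - 2)/((-10842/6859) - (-6)) = 2045/842.

2045/842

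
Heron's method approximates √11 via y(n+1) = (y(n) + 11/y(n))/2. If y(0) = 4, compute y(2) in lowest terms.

y(1) = (4 + 11/4)/2 = 27/8.
y(2) = (27/8 + 11/(27/8))/2 = 1433/432.

1433/432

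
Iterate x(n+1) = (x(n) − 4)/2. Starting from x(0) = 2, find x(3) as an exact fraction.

x(1) = (2 − 4)/2 = −1.
x(2) = ((−1) − 4)/2 = −5/2.
x(3) = ((−5/2) − 4)/2 = −13/4.

−13/4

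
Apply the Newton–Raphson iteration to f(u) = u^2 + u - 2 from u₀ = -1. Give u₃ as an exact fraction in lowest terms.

f'(u) = 2u + 1.
f(-1) = -2, f'(-1) = -1, so u₁ = (-1) - (-2)/(-1) = -3.
f(-3) = 4, f'(-3) = -5, so u₂ = (-3) - 4/(-5) = -11/5.
f(-11/5) = 16/25, f'(-11/5) = -17/5, so u₃ = (-11/5) - (16/25)/(-17/5) = -171/85.

-171/85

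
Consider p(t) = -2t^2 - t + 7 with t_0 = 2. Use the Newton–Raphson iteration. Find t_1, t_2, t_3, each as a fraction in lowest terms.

t_1 = 5/3, t_2 = 113/69, t_3 = 58865/35949

p'(t) = -4t - 1.
p(2) = -3, p'(2) = -9, so t_1 = 2 - (-3)/(-9) = 5/3.
p(5/3) = -2/9, p'(5/3) = -23/3, so t_2 = (5/3) - (-2/9)/(-23/3) = 113/69.
p(113/69) = -8/4761, p'(113/69) = -521/69, so t_3 = (113/69) - (-8/4761)/(-521/69) = 58865/35949.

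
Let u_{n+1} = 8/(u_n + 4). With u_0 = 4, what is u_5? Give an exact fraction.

19/13

u_1 = 8/(4 + 4) = 1.
u_2 = 8/(1 + 4) = 8/5.
u_3 = 8/(8/5 + 4) = 10/7.
u_4 = 8/(10/7 + 4) = 28/19.
u_5 = 8/(28/19 + 4) = 19/13.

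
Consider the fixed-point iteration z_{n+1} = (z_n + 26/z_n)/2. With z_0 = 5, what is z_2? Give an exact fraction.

5201/1020

z_1 = (5 + 26/5)/2 = 51/10.
z_2 = (51/10 + 26/(51/10))/2 = 5201/1020.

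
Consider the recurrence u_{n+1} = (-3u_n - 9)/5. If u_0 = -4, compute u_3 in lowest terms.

u_1 = (-3·(-4) - 9)/5 = 3/5.
u_2 = (-3·(3/5) - 9)/5 = -54/25.
u_3 = (-3·(-54/25) - 9)/5 = -63/125.

-63/125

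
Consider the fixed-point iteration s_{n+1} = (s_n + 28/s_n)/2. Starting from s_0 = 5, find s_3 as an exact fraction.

62921681/11891080

s_1 = (5 + 28/5)/2 = 53/10.
s_2 = (53/10 + 28/(53/10))/2 = 5609/1060.
s_3 = (5609/1060 + 28/(5609/1060))/2 = 62921681/11891080.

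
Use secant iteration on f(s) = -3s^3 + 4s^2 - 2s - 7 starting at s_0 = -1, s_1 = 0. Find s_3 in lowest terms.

f(-1) = 2, f(0) = -7. s_2 = 0 - (-7)·(0 - (-1))/((-7) - 2) = -7/9.
f(0) = -7, f(-7/9) = -392/243. s_3 = (-7/9) - (-392/243)·((-7/9) - 0)/((-392/243) - (-7)) = -189/187.

-189/187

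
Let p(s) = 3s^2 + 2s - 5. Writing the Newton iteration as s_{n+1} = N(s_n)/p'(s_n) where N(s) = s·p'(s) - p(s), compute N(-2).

p'(s) = 6s + 2.
N(s) = s·p'(s) - p(s) = s·(6s + 2) - (3s^2 + 2s - 5) = 3s^2 + 5.
N(-2) = 17.

17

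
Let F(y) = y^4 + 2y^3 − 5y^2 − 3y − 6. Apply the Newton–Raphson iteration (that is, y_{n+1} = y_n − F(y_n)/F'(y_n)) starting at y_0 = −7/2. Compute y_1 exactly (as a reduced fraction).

−325/96

F'(y) = 4y^3 + 6y^2 − 10y − 3.
F(−7/2) = 121/16, F'(−7/2) = −66, so y_1 = (−7/2) − (121/16)/(−66) = −325/96.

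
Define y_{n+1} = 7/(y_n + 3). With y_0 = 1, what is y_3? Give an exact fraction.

133/85

y_1 = 7/(1 + 3) = 7/4.
y_2 = 7/(7/4 + 3) = 28/19.
y_3 = 7/(28/19 + 3) = 133/85.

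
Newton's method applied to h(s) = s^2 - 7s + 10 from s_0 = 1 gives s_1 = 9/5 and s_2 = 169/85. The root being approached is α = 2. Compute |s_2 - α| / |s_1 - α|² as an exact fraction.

s_1 - α = 9/5 - 2 = -1/5, so |s_1 - α| = 1/5.
s_2 - α = 169/85 - 2 = -1/85, so |s_2 - α| = 1/85.
|s_1 - α|² = 1/25.
Ratio = (1/85) / (1/25) = 5/17.

5/17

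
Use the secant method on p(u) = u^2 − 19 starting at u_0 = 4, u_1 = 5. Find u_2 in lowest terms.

13/3

p(4) = −3, p(5) = 6. u_2 = 5 − 6·(5 − 4)/(6 − (−3)) = 13/3.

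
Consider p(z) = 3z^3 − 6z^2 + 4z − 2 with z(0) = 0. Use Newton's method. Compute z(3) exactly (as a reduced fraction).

p'(z) = 9z^2 − 12z + 4.
p(0) = −2, p'(0) = 4, so z(1) = 0 − (−2)/4 = 1/2.
p(1/2) = −9/8, p'(1/2) = 1/4, so z(2) = (1/2) − (−9/8)/(1/4) = 5.
p(5) = 243, p'(5) = 169, so z(3) = 5 − 243/169 = 602/169.

602/169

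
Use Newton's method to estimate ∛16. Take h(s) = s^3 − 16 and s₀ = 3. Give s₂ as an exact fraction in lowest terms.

250232/99225

h'(s) = 3s^2.
h(3) = 11, h'(3) = 27, so s₁ = 3 − 11/27 = 70/27.
h(70/27) = 28072/19683, h'(70/27) = 4900/243, so s₂ = (70/27) − (28072/19683)/(4900/243) = 250232/99225.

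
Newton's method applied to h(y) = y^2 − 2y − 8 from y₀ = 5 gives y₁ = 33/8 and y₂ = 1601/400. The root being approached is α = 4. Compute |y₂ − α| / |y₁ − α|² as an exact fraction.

4/25

y₁ − α = 33/8 − 4 = 1/8, so |y₁ − α| = 1/8.
y₂ − α = 1601/400 − 4 = 1/400, so |y₂ − α| = 1/400.
|y₁ − α|² = 1/64.
Ratio = (1/400) / (1/64) = 4/25.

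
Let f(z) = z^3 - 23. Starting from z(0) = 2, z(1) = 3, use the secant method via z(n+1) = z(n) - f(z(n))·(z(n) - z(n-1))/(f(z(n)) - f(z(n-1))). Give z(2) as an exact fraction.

f(2) = -15, f(3) = 4. z(2) = 3 - 4·(3 - 2)/(4 - (-15)) = 53/19.

53/19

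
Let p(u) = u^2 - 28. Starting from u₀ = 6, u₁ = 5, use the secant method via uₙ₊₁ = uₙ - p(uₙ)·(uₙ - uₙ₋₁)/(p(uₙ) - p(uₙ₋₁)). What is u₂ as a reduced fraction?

58/11

p(6) = 8, p(5) = -3. u₂ = 5 - (-3)·(5 - 6)/((-3) - 8) = 58/11.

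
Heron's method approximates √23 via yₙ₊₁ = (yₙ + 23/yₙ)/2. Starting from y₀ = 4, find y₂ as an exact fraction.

y₁ = (4 + 23/4)/2 = 39/8.
y₂ = (39/8 + 23/(39/8))/2 = 2993/624.

2993/624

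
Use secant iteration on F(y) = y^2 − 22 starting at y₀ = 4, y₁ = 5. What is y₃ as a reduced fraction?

136/29

F(4) = −6, F(5) = 3. y₂ = 5 − 3·(5 − 4)/(3 − (−6)) = 14/3.
F(5) = 3, F(14/3) = −2/9. y₃ = (14/3) − (−2/9)·((14/3) − 5)/((−2/9) − 3) = 136/29.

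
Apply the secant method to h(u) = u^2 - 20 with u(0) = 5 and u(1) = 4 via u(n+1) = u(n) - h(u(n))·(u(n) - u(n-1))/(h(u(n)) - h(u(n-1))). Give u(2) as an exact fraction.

h(5) = 5, h(4) = -4. u(2) = 4 - (-4)·(4 - 5)/((-4) - 5) = 40/9.

40/9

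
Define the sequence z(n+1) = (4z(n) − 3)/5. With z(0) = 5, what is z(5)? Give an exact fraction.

−1183/3125

z(1) = (4·5 − 3)/5 = 17/5.
z(2) = (4·(17/5) − 3)/5 = 53/25.
z(3) = (4·(53/25) − 3)/5 = 137/125.
z(4) = (4·(137/125) − 3)/5 = 173/625.
z(5) = (4·(173/625) − 3)/5 = −1183/3125.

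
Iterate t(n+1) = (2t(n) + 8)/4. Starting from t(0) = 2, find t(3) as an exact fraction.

15/4

t(1) = (2·2 + 8)/4 = 3.
t(2) = (2·3 + 8)/4 = 7/2.
t(3) = (2·(7/2) + 8)/4 = 15/4.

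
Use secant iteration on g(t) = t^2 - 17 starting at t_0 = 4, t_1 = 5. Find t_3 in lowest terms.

169/41

g(4) = -1, g(5) = 8. t_2 = 5 - 8·(5 - 4)/(8 - (-1)) = 37/9.
g(5) = 8, g(37/9) = -8/81. t_3 = (37/9) - (-8/81)·((37/9) - 5)/((-8/81) - 8) = 169/41.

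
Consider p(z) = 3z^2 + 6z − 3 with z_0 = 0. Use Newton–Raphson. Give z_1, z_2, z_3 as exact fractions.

p'(z) = 6z + 6.
p(0) = −3, p'(0) = 6, so z_1 = 0 − (−3)/6 = 1/2.
p(1/2) = 3/4, p'(1/2) = 9, so z_2 = (1/2) − (3/4)/9 = 5/12.
p(5/12) = 1/48, p'(5/12) = 17/2, so z_3 = (5/12) − (1/48)/(17/2) = 169/408.

z_1 = 1/2, z_2 = 5/12, z_3 = 169/408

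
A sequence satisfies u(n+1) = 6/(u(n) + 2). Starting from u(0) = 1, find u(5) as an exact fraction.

78/47

u(1) = 6/(1 + 2) = 2.
u(2) = 6/(2 + 2) = 3/2.
u(3) = 6/(3/2 + 2) = 12/7.
u(4) = 6/(12/7 + 2) = 21/13.
u(5) = 6/(21/13 + 2) = 78/47.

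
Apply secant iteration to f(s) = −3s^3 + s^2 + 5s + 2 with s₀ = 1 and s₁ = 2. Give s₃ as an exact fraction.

f(1) = 5, f(2) = −8. s₂ = 2 − (−8)·(2 − 1)/((−8) − 5) = 18/13.
f(2) = −8, f(18/13) = 6320/2197. s₃ = (18/13) − (6320/2197)·((18/13) − 2)/((6320/2197) − (−8)) = 4622/2987.

4622/2987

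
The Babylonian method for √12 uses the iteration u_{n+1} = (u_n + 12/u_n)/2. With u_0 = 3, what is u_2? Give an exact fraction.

u_1 = (3 + 12/3)/2 = 7/2.
u_2 = (7/2 + 12/(7/2))/2 = 97/28.

97/28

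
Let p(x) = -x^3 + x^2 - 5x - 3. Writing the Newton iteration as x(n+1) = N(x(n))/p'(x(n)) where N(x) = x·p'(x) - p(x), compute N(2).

p'(x) = -3x^2 + 2x - 5.
N(x) = x·p'(x) - p(x) = x·(-3x^2 + 2x - 5) - (-x^3 + x^2 - 5x - 3) = -2x^3 + x^2 + 3.
N(2) = -9.

-9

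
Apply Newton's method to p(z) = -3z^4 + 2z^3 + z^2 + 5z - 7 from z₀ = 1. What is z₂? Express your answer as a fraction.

605/259

p'(z) = -12z^3 + 6z^2 + 2z + 5.
p(1) = -2, p'(1) = 1, so z₁ = 1 - (-2)/1 = 3.
p(3) = -172, p'(3) = -259, so z₂ = 3 - (-172)/(-259) = 605/259.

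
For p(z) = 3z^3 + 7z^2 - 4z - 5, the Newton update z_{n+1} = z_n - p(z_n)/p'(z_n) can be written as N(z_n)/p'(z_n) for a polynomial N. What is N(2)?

p'(z) = 9z^2 + 14z - 4.
N(z) = z·p'(z) - p(z) = z·(9z^2 + 14z - 4) - (3z^3 + 7z^2 - 4z - 5) = 6z^3 + 7z^2 + 5.
N(2) = 81.

81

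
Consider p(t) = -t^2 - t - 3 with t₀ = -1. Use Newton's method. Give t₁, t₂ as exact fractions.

p'(t) = -2t - 1.
p(-1) = -3, p'(-1) = 1, so t₁ = (-1) - (-3)/1 = 2.
p(2) = -9, p'(2) = -5, so t₂ = 2 - (-9)/(-5) = 1/5.

t₁ = 2, t₂ = 1/5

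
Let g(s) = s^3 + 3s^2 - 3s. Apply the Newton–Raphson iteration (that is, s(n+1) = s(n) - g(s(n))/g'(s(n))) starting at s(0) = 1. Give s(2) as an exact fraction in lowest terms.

50/63

g'(s) = 3s^2 + 6s - 3.
g(1) = 1, g'(1) = 6, so s(1) = 1 - 1/6 = 5/6.
g(5/6) = 35/216, g'(5/6) = 49/12, so s(2) = (5/6) - (35/216)/(49/12) = 50/63.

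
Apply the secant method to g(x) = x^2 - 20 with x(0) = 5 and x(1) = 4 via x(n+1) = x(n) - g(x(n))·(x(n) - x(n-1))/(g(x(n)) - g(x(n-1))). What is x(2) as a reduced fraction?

g(5) = 5, g(4) = -4. x(2) = 4 - (-4)·(4 - 5)/((-4) - 5) = 40/9.

40/9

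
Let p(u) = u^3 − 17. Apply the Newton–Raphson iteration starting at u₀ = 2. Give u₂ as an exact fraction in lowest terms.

p'(u) = 3u^2.
p(2) = −9, p'(2) = 12, so u₁ = 2 − (−9)/12 = 11/4.
p(11/4) = 243/64, p'(11/4) = 363/16, so u₂ = (11/4) − (243/64)/(363/16) = 625/242.

625/242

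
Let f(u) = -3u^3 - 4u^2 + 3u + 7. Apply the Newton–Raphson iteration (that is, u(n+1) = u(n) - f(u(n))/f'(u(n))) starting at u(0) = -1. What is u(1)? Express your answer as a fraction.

f'(u) = -9u^2 - 8u + 3.
f(-1) = 3, f'(-1) = 2, so u(1) = (-1) - 3/2 = -5/2.

-5/2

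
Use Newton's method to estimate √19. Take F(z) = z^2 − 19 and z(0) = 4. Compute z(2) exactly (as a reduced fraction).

2441/560

F'(z) = 2z.
F(4) = −3, F'(4) = 8, so z(1) = 4 − (−3)/8 = 35/8.
F(35/8) = 9/64, F'(35/8) = 35/4, so z(2) = (35/8) − (9/64)/(35/4) = 2441/560.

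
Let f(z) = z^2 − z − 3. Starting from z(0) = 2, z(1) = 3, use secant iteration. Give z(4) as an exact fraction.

f(2) = −1, f(3) = 3. z(2) = 3 − 3·(3 − 2)/(3 − (−1)) = 9/4.
f(3) = 3, f(9/4) = −3/16. z(3) = (9/4) − (−3/16)·((9/4) − 3)/((−3/16) − 3) = 39/17.
f(9/4) = −3/16, f(39/17) = −9/289. z(4) = (39/17) − (−9/289)·((39/17) − (9/4))/((−9/289) − (−3/16)) = 555/241.

555/241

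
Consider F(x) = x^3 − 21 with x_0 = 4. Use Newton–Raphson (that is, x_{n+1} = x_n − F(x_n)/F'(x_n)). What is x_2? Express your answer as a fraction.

4469165/1598472

F'(x) = 3x^2.
F(4) = 43, F'(4) = 48, so x_1 = 4 − 43/48 = 149/48.
F(149/48) = 985517/110592, F'(149/48) = 22201/768, so x_2 = (149/48) − (985517/110592)/(22201/768) = 4469165/1598472.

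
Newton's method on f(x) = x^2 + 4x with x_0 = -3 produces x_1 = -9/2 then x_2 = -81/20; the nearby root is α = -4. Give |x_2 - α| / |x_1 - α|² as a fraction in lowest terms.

1/5

x_1 - α = -9/2 - (-4) = -9/2 + 4 = -1/2, so |x_1 - α| = 1/2.
x_2 - α = -81/20 - (-4) = -81/20 + 4 = -1/20, so |x_2 - α| = 1/20.
|x_1 - α|² = 1/4.
Ratio = (1/20) / (1/4) = 1/5.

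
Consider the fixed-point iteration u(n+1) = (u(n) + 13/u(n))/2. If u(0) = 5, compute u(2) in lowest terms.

u(1) = (5 + 13/5)/2 = 19/5.
u(2) = (19/5 + 13/(19/5))/2 = 343/95.

343/95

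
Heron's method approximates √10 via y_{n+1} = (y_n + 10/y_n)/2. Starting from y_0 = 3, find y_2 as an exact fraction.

721/228

y_1 = (3 + 10/3)/2 = 19/6.
y_2 = (19/6 + 10/(19/6))/2 = 721/228.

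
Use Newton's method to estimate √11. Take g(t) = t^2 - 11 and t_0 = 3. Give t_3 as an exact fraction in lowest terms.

g'(t) = 2t.
g(3) = -2, g'(3) = 6, so t_1 = 3 - (-2)/6 = 10/3.
g(10/3) = 1/9, g'(10/3) = 20/3, so t_2 = (10/3) - (1/9)/(20/3) = 199/60.
g(199/60) = 1/3600, g'(199/60) = 199/30, so t_3 = (199/60) - (1/3600)/(199/30) = 79201/23880.

79201/23880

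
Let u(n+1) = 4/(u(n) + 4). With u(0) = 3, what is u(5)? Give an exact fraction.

188/227

u(1) = 4/(3 + 4) = 4/7.
u(2) = 4/(4/7 + 4) = 7/8.
u(3) = 4/(7/8 + 4) = 32/39.
u(4) = 4/(32/39 + 4) = 39/47.
u(5) = 4/(39/47 + 4) = 188/227.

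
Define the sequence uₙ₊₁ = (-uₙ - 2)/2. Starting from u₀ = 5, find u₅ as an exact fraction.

u₁ = (-5 - 2)/2 = -7/2.
u₂ = (-(-7/2) - 2)/2 = 3/4.
u₃ = (-(3/4) - 2)/2 = -11/8.
u₄ = (-(-11/8) - 2)/2 = -5/16.
u₅ = (-(-5/16) - 2)/2 = -27/32.

-27/32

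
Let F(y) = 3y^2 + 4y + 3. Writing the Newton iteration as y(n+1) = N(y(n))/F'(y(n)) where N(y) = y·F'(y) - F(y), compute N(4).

F'(y) = 6y + 4.
N(y) = y·F'(y) - F(y) = y·(6y + 4) - (3y^2 + 4y + 3) = 3y^2 - 3.
N(4) = 45.

45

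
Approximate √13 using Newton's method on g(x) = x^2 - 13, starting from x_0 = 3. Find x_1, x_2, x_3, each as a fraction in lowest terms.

g'(x) = 2x.
g(3) = -4, g'(3) = 6, so x_1 = 3 - (-4)/6 = 11/3.
g(11/3) = 4/9, g'(11/3) = 22/3, so x_2 = (11/3) - (4/9)/(22/3) = 119/33.
g(119/33) = 4/1089, g'(119/33) = 238/33, so x_3 = (119/33) - (4/1089)/(238/33) = 14159/3927.

x_1 = 11/3, x_2 = 119/33, x_3 = 14159/3927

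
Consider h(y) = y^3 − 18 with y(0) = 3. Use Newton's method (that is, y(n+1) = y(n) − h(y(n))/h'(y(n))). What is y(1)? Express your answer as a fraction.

h'(y) = 3y^2.
h(3) = 9, h'(3) = 27, so y(1) = 3 − 9/27 = 8/3.

8/3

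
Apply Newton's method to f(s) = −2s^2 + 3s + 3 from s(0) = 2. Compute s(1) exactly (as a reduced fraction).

f'(s) = −4s + 3.
f(2) = 1, f'(2) = −5, so s(1) = 2 − 1/(−5) = 11/5.

11/5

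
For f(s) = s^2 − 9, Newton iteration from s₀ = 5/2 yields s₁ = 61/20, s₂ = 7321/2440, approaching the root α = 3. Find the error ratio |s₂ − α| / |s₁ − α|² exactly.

s₁ − α = 61/20 − 3 = 1/20, so |s₁ − α| = 1/20.
s₂ − α = 7321/2440 − 3 = 1/2440, so |s₂ − α| = 1/2440.
|s₁ − α|² = 1/400.
Ratio = (1/2440) / (1/400) = 10/61.

10/61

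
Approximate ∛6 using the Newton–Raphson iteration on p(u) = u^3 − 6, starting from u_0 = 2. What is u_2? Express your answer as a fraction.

p'(u) = 3u^2.
p(2) = 2, p'(2) = 12, so u_1 = 2 − 2/12 = 11/6.
p(11/6) = 35/216, p'(11/6) = 121/12, so u_2 = (11/6) − (35/216)/(121/12) = 1979/1089.

1979/1089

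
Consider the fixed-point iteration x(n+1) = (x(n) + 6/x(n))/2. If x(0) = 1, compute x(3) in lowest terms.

x(1) = (1 + 6/1)/2 = 7/2.
x(2) = (7/2 + 6/(7/2))/2 = 73/28.
x(3) = (73/28 + 6/(73/28))/2 = 10033/4088.

10033/4088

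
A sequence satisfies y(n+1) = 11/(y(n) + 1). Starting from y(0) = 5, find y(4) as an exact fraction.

y(1) = 11/(5 + 1) = 11/6.
y(2) = 11/(11/6 + 1) = 66/17.
y(3) = 11/(66/17 + 1) = 187/83.
y(4) = 11/(187/83 + 1) = 913/270.

913/270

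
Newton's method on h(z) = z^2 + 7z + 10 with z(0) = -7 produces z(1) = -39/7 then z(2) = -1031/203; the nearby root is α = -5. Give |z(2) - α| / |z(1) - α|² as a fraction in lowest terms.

7/29

z(1) - α = -39/7 - (-5) = -39/7 + 5 = -4/7, so |z(1) - α| = 4/7.
z(2) - α = -1031/203 - (-5) = -1031/203 + 5 = -16/203, so |z(2) - α| = 16/203.
|z(1) - α|² = 16/49.
Ratio = (16/203) / (16/49) = 7/29.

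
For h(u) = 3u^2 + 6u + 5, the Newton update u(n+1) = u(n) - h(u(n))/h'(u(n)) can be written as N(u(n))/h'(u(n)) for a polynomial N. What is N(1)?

h'(u) = 6u + 6.
N(u) = u·h'(u) - h(u) = u·(6u + 6) - (3u^2 + 6u + 5) = 3u^2 - 5.
N(1) = -2.

-2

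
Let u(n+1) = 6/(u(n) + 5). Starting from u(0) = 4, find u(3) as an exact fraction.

u(1) = 6/(4 + 5) = 2/3.
u(2) = 6/(2/3 + 5) = 18/17.
u(3) = 6/(18/17 + 5) = 102/103.

102/103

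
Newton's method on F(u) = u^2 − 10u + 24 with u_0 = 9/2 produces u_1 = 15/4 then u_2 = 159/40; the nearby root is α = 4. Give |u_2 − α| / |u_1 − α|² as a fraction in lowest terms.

u_1 − α = 15/4 − 4 = −1/4, so |u_1 − α| = 1/4.
u_2 − α = 159/40 − 4 = −1/40, so |u_2 − α| = 1/40.
|u_1 − α|² = 1/16.
Ratio = (1/40) / (1/16) = 2/5.

2/5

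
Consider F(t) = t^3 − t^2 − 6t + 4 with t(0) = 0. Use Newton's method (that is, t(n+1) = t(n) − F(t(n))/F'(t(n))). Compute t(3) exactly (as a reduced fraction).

1031786/1606959

F'(t) = 3t^2 − 2t − 6.
F(0) = 4, F'(0) = −6, so t(1) = 0 − 4/(−6) = 2/3.
F(2/3) = −4/27, F'(2/3) = −6, so t(2) = (2/3) − (−4/27)/(−6) = 52/81.
F(52/81) = 316/531441, F'(52/81) = −13226/2187, so t(3) = (52/81) − (316/531441)/(−13226/2187) = 1031786/1606959.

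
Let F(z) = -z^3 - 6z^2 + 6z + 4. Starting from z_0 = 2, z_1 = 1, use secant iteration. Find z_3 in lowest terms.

F(2) = -16, F(1) = 3. z_2 = 1 - 3·(1 - 2)/(3 - (-16)) = 22/19.
F(1) = 3, F(22/19) = 9264/6859. z_3 = (22/19) - (9264/6859)·((22/19) - 1)/((9264/6859) - 3) = 1618/1257.

1618/1257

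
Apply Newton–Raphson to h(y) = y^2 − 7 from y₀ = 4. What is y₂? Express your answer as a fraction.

h'(y) = 2y.
h(4) = 9, h'(4) = 8, so y₁ = 4 − 9/8 = 23/8.
h(23/8) = 81/64, h'(23/8) = 23/4, so y₂ = (23/8) − (81/64)/(23/4) = 977/368.

977/368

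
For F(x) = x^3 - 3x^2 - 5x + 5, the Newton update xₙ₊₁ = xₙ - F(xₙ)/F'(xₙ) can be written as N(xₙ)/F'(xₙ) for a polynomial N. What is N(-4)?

-181

F'(x) = 3x^2 - 6x - 5.
N(x) = x·F'(x) - F(x) = x·(3x^2 - 6x - 5) - (x^3 - 3x^2 - 5x + 5) = 2x^3 - 3x^2 - 5.
N(-4) = -181.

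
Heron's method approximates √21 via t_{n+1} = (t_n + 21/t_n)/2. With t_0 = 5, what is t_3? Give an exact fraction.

277727/60605

t_1 = (5 + 21/5)/2 = 23/5.
t_2 = (23/5 + 21/(23/5))/2 = 527/115.
t_3 = (527/115 + 21/(527/115))/2 = 277727/60605.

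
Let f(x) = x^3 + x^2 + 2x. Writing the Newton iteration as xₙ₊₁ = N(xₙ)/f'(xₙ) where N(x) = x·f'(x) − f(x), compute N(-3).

f'(x) = 3x^2 + 2x + 2.
N(x) = x·f'(x) − f(x) = x·(3x^2 + 2x + 2) − (x^3 + x^2 + 2x) = 2x^3 + x^2.
N(-3) = −45.

−45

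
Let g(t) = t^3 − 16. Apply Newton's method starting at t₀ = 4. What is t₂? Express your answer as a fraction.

70/27

g'(t) = 3t^2.
g(4) = 48, g'(4) = 48, so t₁ = 4 − 48/48 = 3.
g(3) = 11, g'(3) = 27, so t₂ = 3 − 11/27 = 70/27.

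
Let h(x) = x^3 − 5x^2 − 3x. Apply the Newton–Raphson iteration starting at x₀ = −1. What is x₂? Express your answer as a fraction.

h'(x) = 3x^2 − 10x − 3.
h(−1) = −3, h'(−1) = 10, so x₁ = (−1) − (−3)/10 = −7/10.
h(−7/10) = −693/1000, h'(−7/10) = 547/100, so x₂ = (−7/10) − (−693/1000)/(547/100) = −1568/2735.

−1568/2735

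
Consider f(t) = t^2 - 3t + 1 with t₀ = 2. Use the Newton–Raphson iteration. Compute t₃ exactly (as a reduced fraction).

55/21

f'(t) = 2t - 3.
f(2) = -1, f'(2) = 1, so t₁ = 2 - (-1)/1 = 3.
f(3) = 1, f'(3) = 3, so t₂ = 3 - 1/3 = 8/3.
f(8/3) = 1/9, f'(8/3) = 7/3, so t₃ = (8/3) - (1/9)/(7/3) = 55/21.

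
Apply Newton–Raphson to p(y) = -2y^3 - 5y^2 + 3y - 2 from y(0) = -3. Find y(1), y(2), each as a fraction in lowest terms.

p'(y) = -6y^2 - 10y + 3.
p(-3) = -2, p'(-3) = -21, so y(1) = (-3) - (-2)/(-21) = -65/21.
p(-65/21) = 1108/9261, p'(-65/21) = -1153/49, so y(2) = (-65/21) - (1108/9261)/(-1153/49) = -673397/217917.

y(1) = -65/21, y(2) = -673397/217917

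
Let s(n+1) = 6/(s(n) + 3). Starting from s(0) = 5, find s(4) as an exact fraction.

46/33

s(1) = 6/(5 + 3) = 3/4.
s(2) = 6/(3/4 + 3) = 8/5.
s(3) = 6/(8/5 + 3) = 30/23.
s(4) = 6/(30/23 + 3) = 46/33.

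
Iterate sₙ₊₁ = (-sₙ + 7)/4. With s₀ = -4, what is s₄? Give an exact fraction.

353/256

s₁ = (-(-4) + 7)/4 = 11/4.
s₂ = (-(11/4) + 7)/4 = 17/16.
s₃ = (-(17/16) + 7)/4 = 95/64.
s₄ = (-(95/64) + 7)/4 = 353/256.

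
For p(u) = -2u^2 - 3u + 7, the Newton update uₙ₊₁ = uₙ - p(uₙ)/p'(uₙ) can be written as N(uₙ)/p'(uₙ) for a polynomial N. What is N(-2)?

p'(u) = -4u - 3.
N(u) = u·p'(u) - p(u) = u·(-4u - 3) - (-2u^2 - 3u + 7) = -2u^2 - 7.
N(-2) = -15.

-15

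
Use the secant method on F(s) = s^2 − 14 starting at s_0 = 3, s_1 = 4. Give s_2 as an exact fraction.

26/7

F(3) = −5, F(4) = 2. s_2 = 4 − 2·(4 − 3)/(2 − (−5)) = 26/7.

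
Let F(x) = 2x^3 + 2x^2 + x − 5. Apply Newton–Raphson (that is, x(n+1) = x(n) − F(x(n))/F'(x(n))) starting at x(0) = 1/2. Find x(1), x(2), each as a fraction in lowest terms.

F'(x) = 6x^2 + 4x + 1.
F(1/2) = −15/4, F'(1/2) = 9/2, so x(1) = (1/2) − (−15/4)/(9/2) = 4/3.
F(4/3) = 125/27, F'(4/3) = 17, so x(2) = (4/3) − (125/27)/17 = 487/459.

x(1) = 4/3, x(2) = 487/459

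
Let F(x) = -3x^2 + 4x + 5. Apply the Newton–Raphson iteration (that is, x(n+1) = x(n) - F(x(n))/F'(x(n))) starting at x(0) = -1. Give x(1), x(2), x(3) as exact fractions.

x(1) = -4/5, x(2) = -173/220, x(3) = -331787/421960

F'(x) = -6x + 4.
F(-1) = -2, F'(-1) = 10, so x(1) = (-1) - (-2)/10 = -4/5.
F(-4/5) = -3/25, F'(-4/5) = 44/5, so x(2) = (-4/5) - (-3/25)/(44/5) = -173/220.
F(-173/220) = -27/48400, F'(-173/220) = 959/110, so x(3) = (-173/220) - (-27/48400)/(959/110) = -331787/421960.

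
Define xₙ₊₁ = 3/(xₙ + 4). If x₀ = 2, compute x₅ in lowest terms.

x₁ = 3/(2 + 4) = 1/2.
x₂ = 3/(1/2 + 4) = 2/3.
x₃ = 3/(2/3 + 4) = 9/14.
x₄ = 3/(9/14 + 4) = 42/65.
x₅ = 3/(42/65 + 4) = 195/302.

195/302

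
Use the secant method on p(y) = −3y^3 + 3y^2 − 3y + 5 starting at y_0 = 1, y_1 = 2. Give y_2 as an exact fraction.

p(1) = 2, p(2) = −13. y_2 = 2 − (−13)·(2 − 1)/((−13) − 2) = 17/15.

17/15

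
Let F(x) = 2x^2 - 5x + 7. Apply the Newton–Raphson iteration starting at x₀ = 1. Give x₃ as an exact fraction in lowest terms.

F'(x) = 4x - 5.
F(1) = 4, F'(1) = -1, so x₁ = 1 - 4/(-1) = 5.
F(5) = 32, F'(5) = 15, so x₂ = 5 - 32/15 = 43/15.
F(43/15) = 2048/225, F'(43/15) = 97/15, so x₃ = (43/15) - (2048/225)/(97/15) = 2123/1455.

2123/1455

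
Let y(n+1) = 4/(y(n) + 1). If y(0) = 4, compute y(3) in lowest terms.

y(1) = 4/(4 + 1) = 4/5.
y(2) = 4/(4/5 + 1) = 20/9.
y(3) = 4/(20/9 + 1) = 36/29.

36/29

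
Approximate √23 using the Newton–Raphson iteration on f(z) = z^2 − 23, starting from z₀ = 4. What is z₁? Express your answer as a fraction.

39/8

f'(z) = 2z.
f(4) = −7, f'(4) = 8, so z₁ = 4 − (−7)/8 = 39/8.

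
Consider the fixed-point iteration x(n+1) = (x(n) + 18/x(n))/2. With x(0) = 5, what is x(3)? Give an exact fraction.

x(1) = (5 + 18/5)/2 = 43/10.
x(2) = (43/10 + 18/(43/10))/2 = 3649/860.
x(3) = (3649/860 + 18/(3649/860))/2 = 26628001/6276280.

26628001/6276280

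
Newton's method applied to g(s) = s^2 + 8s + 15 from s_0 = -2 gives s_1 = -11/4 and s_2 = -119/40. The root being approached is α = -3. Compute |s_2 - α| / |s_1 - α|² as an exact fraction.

s_1 - α = -11/4 - (-3) = -11/4 + 3 = 1/4, so |s_1 - α| = 1/4.
s_2 - α = -119/40 - (-3) = -119/40 + 3 = 1/40, so |s_2 - α| = 1/40.
|s_1 - α|² = 1/16.
Ratio = (1/40) / (1/16) = 2/5.

2/5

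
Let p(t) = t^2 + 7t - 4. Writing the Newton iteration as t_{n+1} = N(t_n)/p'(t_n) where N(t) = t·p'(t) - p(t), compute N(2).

p'(t) = 2t + 7.
N(t) = t·p'(t) - p(t) = t·(2t + 7) - (t^2 + 7t - 4) = t^2 + 4.
N(2) = 8.

8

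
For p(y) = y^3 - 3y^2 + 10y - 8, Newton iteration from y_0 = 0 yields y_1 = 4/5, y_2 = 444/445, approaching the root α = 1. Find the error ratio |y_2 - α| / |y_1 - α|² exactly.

5/89

y_1 - α = 4/5 - 1 = -1/5, so |y_1 - α| = 1/5.
y_2 - α = 444/445 - 1 = -1/445, so |y_2 - α| = 1/445.
|y_1 - α|² = 1/25.
Ratio = (1/445) / (1/25) = 5/89.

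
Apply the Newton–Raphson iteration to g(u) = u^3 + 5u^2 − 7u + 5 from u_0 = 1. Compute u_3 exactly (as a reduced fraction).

g'(u) = 3u^2 + 10u − 7.
g(1) = 4, g'(1) = 6, so u_1 = 1 − 4/6 = 1/3.
g(1/3) = 88/27, g'(1/3) = −10/3, so u_2 = (1/3) − (88/27)/(−10/3) = 59/45.
g(59/45) = 607904/91125, g'(59/45) = 7606/675, so u_3 = (59/45) − (607904/91125)/(7606/675) = 369179/513405.

369179/513405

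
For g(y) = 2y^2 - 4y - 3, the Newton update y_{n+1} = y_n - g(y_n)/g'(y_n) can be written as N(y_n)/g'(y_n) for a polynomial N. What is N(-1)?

g'(y) = 4y - 4.
N(y) = y·g'(y) - g(y) = y·(4y - 4) - (2y^2 - 4y - 3) = 2y^2 + 3.
N(-1) = 5.

5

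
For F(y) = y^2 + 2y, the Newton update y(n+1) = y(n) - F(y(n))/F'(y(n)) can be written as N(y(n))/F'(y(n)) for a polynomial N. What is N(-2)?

4

F'(y) = 2y + 2.
N(y) = y·F'(y) - F(y) = y·(2y + 2) - (y^2 + 2y) = y^2.
N(-2) = 4.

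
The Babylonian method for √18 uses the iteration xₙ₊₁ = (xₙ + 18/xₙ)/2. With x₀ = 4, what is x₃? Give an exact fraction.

x₁ = (4 + 18/4)/2 = 17/4.
x₂ = (17/4 + 18/(17/4))/2 = 577/136.
x₃ = (577/136 + 18/(577/136))/2 = 665857/156944.

665857/156944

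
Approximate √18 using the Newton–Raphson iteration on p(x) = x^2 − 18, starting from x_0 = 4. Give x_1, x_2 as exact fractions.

x_1 = 17/4, x_2 = 577/136

p'(x) = 2x.
p(4) = −2, p'(4) = 8, so x_1 = 4 − (−2)/8 = 17/4.
p(17/4) = 1/16, p'(17/4) = 17/2, so x_2 = (17/4) − (1/16)/(17/2) = 577/136.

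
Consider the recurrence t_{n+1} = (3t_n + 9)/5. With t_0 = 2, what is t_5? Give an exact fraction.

t_1 = (3·2 + 9)/5 = 3.
t_2 = (3·3 + 9)/5 = 18/5.
t_3 = (3·(18/5) + 9)/5 = 99/25.
t_4 = (3·(99/25) + 9)/5 = 522/125.
t_5 = (3·(522/125) + 9)/5 = 2691/625.

2691/625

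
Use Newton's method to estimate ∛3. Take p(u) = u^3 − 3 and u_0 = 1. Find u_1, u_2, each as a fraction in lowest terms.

u_1 = 5/3, u_2 = 331/225

p'(u) = 3u^2.
p(1) = −2, p'(1) = 3, so u_1 = 1 − (−2)/3 = 5/3.
p(5/3) = 44/27, p'(5/3) = 25/3, so u_2 = (5/3) − (44/27)/(25/3) = 331/225.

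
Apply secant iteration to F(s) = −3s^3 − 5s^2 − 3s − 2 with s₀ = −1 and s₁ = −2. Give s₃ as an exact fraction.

F(−1) = −1, F(−2) = 8. s₂ = (−2) − 8·((−2) − (−1))/(8 − (−1)) = −10/9.
F(−2) = 8, F(−10/9) = −176/243. s₃ = (−10/9) − (−176/243)·((−10/9) − (−2))/((−176/243) − 8) = −314/265.

−314/265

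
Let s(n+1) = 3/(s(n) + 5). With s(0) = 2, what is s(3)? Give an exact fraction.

s(1) = 3/(2 + 5) = 3/7.
s(2) = 3/(3/7 + 5) = 21/38.
s(3) = 3/(21/38 + 5) = 114/211.

114/211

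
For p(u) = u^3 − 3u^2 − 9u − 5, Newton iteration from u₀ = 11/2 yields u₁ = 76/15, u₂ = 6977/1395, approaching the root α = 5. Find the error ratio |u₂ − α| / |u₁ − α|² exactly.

10/31

u₁ − α = 76/15 − 5 = 1/15, so |u₁ − α| = 1/15.
u₂ − α = 6977/1395 − 5 = 2/1395, so |u₂ − α| = 2/1395.
|u₁ − α|² = 1/225.
Ratio = (2/1395) / (1/225) = 10/31.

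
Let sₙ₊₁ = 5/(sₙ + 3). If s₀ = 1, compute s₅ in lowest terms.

s₁ = 5/(1 + 3) = 5/4.
s₂ = 5/(5/4 + 3) = 20/17.
s₃ = 5/(20/17 + 3) = 85/71.
s₄ = 5/(85/71 + 3) = 355/298.
s₅ = 5/(355/298 + 3) = 1490/1249.

1490/1249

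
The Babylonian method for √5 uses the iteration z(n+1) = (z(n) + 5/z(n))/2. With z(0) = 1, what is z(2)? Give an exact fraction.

7/3

z(1) = (1 + 5/1)/2 = 3.
z(2) = (3 + 5/3)/2 = 7/3.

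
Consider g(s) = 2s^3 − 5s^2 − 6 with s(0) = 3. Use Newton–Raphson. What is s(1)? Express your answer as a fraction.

23/8

g'(s) = 6s^2 − 10s.
g(3) = 3, g'(3) = 24, so s(1) = 3 − 3/24 = 23/8.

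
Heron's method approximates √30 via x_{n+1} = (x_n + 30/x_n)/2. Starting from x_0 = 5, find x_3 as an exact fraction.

116161/21208

x_1 = (5 + 30/5)/2 = 11/2.
x_2 = (11/2 + 30/(11/2))/2 = 241/44.
x_3 = (241/44 + 30/(241/44))/2 = 116161/21208.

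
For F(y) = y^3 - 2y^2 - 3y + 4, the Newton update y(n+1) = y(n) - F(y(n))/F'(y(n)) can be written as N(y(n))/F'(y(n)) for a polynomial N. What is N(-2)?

-28

F'(y) = 3y^2 - 4y - 3.
N(y) = y·F'(y) - F(y) = y·(3y^2 - 4y - 3) - (y^3 - 2y^2 - 3y + 4) = 2y^3 - 2y^2 - 4.
N(-2) = -28.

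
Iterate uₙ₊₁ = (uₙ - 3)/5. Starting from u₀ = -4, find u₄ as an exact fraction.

u₁ = ((-4) - 3)/5 = -7/5.
u₂ = ((-7/5) - 3)/5 = -22/25.
u₃ = ((-22/25) - 3)/5 = -97/125.
u₄ = ((-97/125) - 3)/5 = -472/625.

-472/625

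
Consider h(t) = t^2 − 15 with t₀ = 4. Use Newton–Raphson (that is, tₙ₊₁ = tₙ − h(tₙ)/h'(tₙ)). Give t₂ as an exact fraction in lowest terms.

h'(t) = 2t.
h(4) = 1, h'(4) = 8, so t₁ = 4 − 1/8 = 31/8.
h(31/8) = 1/64, h'(31/8) = 31/4, so t₂ = (31/8) − (1/64)/(31/4) = 1921/496.

1921/496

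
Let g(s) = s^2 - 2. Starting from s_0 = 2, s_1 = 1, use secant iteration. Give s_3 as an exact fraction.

g(2) = 2, g(1) = -1. s_2 = 1 - (-1)·(1 - 2)/((-1) - 2) = 4/3.
g(1) = -1, g(4/3) = -2/9. s_3 = (4/3) - (-2/9)·((4/3) - 1)/((-2/9) - (-1)) = 10/7.

10/7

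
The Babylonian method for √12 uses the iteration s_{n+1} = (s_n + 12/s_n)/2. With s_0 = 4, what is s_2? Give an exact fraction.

s_1 = (4 + 12/4)/2 = 7/2.
s_2 = (7/2 + 12/(7/2))/2 = 97/28.

97/28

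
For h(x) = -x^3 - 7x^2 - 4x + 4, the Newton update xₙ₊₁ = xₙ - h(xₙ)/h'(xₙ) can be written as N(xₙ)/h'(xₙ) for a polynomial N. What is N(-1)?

-9

h'(x) = -3x^2 - 14x - 4.
N(x) = x·h'(x) - h(x) = x·(-3x^2 - 14x - 4) - (-x^3 - 7x^2 - 4x + 4) = -2x^3 - 7x^2 - 4.
N(-1) = -9.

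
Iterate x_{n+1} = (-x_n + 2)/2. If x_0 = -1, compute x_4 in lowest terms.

9/16

x_1 = (-(-1) + 2)/2 = 3/2.
x_2 = (-(3/2) + 2)/2 = 1/4.
x_3 = (-(1/4) + 2)/2 = 7/8.
x_4 = (-(7/8) + 2)/2 = 9/16.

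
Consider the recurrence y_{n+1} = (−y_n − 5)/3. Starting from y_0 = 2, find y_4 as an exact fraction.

y_1 = (−2 − 5)/3 = −7/3.
y_2 = (−(−7/3) − 5)/3 = −8/9.
y_3 = (−(−8/9) − 5)/3 = −37/27.
y_4 = (−(−37/27) − 5)/3 = −98/81.

−98/81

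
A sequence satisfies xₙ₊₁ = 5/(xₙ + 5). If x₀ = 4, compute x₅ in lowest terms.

x₁ = 5/(4 + 5) = 5/9.
x₂ = 5/(5/9 + 5) = 9/10.
x₃ = 5/(9/10 + 5) = 50/59.
x₄ = 5/(50/59 + 5) = 59/69.
x₅ = 5/(59/69 + 5) = 345/404.

345/404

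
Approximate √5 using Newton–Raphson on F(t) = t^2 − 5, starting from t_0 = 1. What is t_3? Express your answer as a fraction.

47/21

F'(t) = 2t.
F(1) = −4, F'(1) = 2, so t_1 = 1 − (−4)/2 = 3.
F(3) = 4, F'(3) = 6, so t_2 = 3 − 4/6 = 7/3.
F(7/3) = 4/9, F'(7/3) = 14/3, so t_3 = (7/3) − (4/9)/(14/3) = 47/21.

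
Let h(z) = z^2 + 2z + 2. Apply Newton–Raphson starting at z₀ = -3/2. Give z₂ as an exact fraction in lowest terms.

h'(z) = 2z + 2.
h(-3/2) = 5/4, h'(-3/2) = -1, so z₁ = (-3/2) - (5/4)/(-1) = -1/4.
h(-1/4) = 25/16, h'(-1/4) = 3/2, so z₂ = (-1/4) - (25/16)/(3/2) = -31/24.

-31/24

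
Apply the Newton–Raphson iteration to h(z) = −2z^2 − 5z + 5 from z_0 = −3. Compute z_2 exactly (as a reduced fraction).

−1303/399

h'(z) = −4z − 5.
h(−3) = 2, h'(−3) = 7, so z_1 = (−3) − 2/7 = −23/7.
h(−23/7) = −8/49, h'(−23/7) = 57/7, so z_2 = (−23/7) − (−8/49)/(57/7) = −1303/399.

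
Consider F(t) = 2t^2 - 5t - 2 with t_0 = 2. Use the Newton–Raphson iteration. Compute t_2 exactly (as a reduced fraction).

218/75

F'(t) = 4t - 5.
F(2) = -4, F'(2) = 3, so t_1 = 2 - (-4)/3 = 10/3.
F(10/3) = 32/9, F'(10/3) = 25/3, so t_2 = (10/3) - (32/9)/(25/3) = 218/75.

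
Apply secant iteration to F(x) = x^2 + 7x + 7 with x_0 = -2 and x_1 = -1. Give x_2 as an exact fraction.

-5/4

F(-2) = -3, F(-1) = 1. x_2 = (-1) - 1·((-1) - (-2))/(1 - (-3)) = -5/4.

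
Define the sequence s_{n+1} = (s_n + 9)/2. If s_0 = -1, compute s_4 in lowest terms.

67/8

s_1 = ((-1) + 9)/2 = 4.
s_2 = (4 + 9)/2 = 13/2.
s_3 = ((13/2) + 9)/2 = 31/4.
s_4 = ((31/4) + 9)/2 = 67/8.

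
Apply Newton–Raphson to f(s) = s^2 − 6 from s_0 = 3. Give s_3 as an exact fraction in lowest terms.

4801/1960

f'(s) = 2s.
f(3) = 3, f'(3) = 6, so s_1 = 3 − 3/6 = 5/2.
f(5/2) = 1/4, f'(5/2) = 5, so s_2 = (5/2) − (1/4)/5 = 49/20.
f(49/20) = 1/400, f'(49/20) = 49/10, so s_3 = (49/20) − (1/400)/(49/10) = 4801/1960.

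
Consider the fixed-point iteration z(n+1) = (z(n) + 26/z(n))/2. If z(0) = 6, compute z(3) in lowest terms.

z(1) = (6 + 26/6)/2 = 31/6.
z(2) = (31/6 + 26/(31/6))/2 = 1897/372.
z(3) = (1897/372 + 26/(1897/372))/2 = 7196593/1411368.

7196593/1411368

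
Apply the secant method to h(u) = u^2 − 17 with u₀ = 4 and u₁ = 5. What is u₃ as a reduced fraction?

h(4) = −1, h(5) = 8. u₂ = 5 − 8·(5 − 4)/(8 − (−1)) = 37/9.
h(5) = 8, h(37/9) = −8/81. u₃ = (37/9) − (−8/81)·((37/9) − 5)/((−8/81) − 8) = 169/41.

169/41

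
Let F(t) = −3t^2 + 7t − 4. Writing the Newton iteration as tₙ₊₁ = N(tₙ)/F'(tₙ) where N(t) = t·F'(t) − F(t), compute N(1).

F'(t) = −6t + 7.
N(t) = t·F'(t) − F(t) = t·(−6t + 7) − (−3t^2 + 7t − 4) = −3t^2 + 4.
N(1) = 1.

1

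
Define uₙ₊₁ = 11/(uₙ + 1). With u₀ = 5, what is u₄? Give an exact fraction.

913/270

u₁ = 11/(5 + 1) = 11/6.
u₂ = 11/(11/6 + 1) = 66/17.
u₃ = 11/(66/17 + 1) = 187/83.
u₄ = 11/(187/83 + 1) = 913/270.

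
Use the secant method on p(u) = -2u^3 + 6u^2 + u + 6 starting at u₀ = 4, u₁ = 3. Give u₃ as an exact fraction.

p(4) = -22, p(3) = 9. u₂ = 3 - 9·(3 - 4)/(9 - (-22)) = 102/31.
p(3) = 9, p(102/31) = 89496/29791. u₃ = (102/31) - (89496/29791)·((102/31) - 3)/((89496/29791) - 9) = 68190/19847.

68190/19847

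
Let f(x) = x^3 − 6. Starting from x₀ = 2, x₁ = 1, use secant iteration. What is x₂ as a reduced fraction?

12/7

f(2) = 2, f(1) = −5. x₂ = 1 − (−5)·(1 − 2)/((−5) − 2) = 12/7.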